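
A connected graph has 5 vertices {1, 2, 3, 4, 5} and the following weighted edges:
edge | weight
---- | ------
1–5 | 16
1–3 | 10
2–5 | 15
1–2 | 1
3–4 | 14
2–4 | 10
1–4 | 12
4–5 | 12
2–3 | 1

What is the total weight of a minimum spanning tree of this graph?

24

Sort edges by weight, then run Kruskal:
1–2 (1): add. Components now {1,2} {3} {4} {5}
2–3 (1): add. Components now {1,2,3} {4} {5}
1–3 (10): skip — 1 and 3 already connected.
2–4 (10): add. Components now {1,2,3,4} {5}
1–4 (12): skip — 1 and 4 already connected.
4–5 (12): add. Components now {1,2,3,4,5}
MST edges: 1–2, 2–3, 2–4, 4–5; total weight 1+1+10+12 = 24.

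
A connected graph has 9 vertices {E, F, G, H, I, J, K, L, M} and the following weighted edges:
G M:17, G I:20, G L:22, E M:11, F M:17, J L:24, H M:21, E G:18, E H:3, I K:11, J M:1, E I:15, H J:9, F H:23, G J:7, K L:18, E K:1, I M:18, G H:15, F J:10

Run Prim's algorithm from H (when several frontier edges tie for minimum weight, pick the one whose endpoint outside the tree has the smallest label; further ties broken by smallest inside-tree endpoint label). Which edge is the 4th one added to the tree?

Prim, starting at H.
Step 1: cheapest edge leaving the tree is E H (3); add E.
Step 2: cheapest edge leaving the tree is E K (1); add K.
Step 3: cheapest edge leaving the tree is H J (9); add J.
Step 4: cheapest edge leaving the tree is J M (1); add M.
Step 5: cheapest edge leaving the tree is G J (7); add G.
Step 6: cheapest edge leaving the tree is F J (10); add F.
Step 7: cheapest edge leaving the tree is I K (11); add I.
Step 8: cheapest edge leaving the tree is K L (18); add L.
The 4th edge added is J M.

J-M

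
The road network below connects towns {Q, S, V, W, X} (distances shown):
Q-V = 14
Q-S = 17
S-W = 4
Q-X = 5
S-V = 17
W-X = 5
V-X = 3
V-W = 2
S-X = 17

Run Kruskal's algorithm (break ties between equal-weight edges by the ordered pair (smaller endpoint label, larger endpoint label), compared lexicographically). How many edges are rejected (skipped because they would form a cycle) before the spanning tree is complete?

Kruskal's algorithm — process edges by increasing weight (ties by edge label):
V-W (2): add. Components now {V,W} {X} {S} {Q}
V-X (3): add. Components now {V,W,X} {S} {Q}
S-W (4): add. Components now {S,V,W,X} {Q}
Q-X (5): add. Components now {Q,S,V,W,X}
Edges rejected before the tree was complete: 0.

0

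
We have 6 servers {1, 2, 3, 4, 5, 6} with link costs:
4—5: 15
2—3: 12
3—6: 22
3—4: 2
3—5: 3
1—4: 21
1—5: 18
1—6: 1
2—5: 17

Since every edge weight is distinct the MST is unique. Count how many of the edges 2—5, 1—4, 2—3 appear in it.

Kruskal: consider edges lightest-first.
1—6 (1): add. Components now {1,6} {2} {3} {4} {5}
3—4 (2): add. Components now {1,6} {2} {3,4} {5}
3—5 (3): add. Components now {1,6} {2} {3,4,5}
2—3 (12): add. Components now {1,6} {2,3,4,5}
4—5 (15): skip — 4 and 5 already connected.
2—5 (17): skip — 2 and 5 already connected.
1—5 (18): add. Components now {1,2,3,4,5,6}
MST edge set: {1—6, 3—4, 3—5, 2—3, 1—5}.
Of the listed edges, {2—3} are in the MST → 1.

1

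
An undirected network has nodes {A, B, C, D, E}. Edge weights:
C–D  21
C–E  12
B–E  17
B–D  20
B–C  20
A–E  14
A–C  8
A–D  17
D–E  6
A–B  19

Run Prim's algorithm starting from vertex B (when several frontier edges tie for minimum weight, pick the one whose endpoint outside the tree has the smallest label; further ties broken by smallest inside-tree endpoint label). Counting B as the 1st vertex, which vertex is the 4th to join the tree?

C

Grow the tree from B using Prim:
Step 1: cheapest edge leaving the tree is B–E (17); add E.
Step 2: cheapest edge leaving the tree is D–E (6); add D.
Step 3: cheapest edge leaving the tree is C–E (12); add C.
Step 4: cheapest edge leaving the tree is A–C (8); add A.
Vertex order: B, E, D, C, A. The 4th vertex is C.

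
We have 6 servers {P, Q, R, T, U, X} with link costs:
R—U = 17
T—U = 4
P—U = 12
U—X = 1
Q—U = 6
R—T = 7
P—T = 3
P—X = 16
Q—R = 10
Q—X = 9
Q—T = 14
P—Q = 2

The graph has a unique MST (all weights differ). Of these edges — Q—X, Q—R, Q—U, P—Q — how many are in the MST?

1

Sort edges by weight, then run Kruskal:
U—X (1): add. Components now {U,X} {P} {R} {Q} {T}
P—Q (2): add. Components now {U,X} {P,Q} {R} {T}
P—T (3): add. Components now {U,X} {P,Q,T} {R}
T—U (4): add. Components now {P,Q,T,U,X} {R}
Q—U (6): skip — U and Q already connected.
R—T (7): add. Components now {P,Q,R,T,U,X}
MST edge set: {U—X, P—Q, P—T, T—U, R—T}.
Of the listed edges, {P—Q} are in the MST → 1.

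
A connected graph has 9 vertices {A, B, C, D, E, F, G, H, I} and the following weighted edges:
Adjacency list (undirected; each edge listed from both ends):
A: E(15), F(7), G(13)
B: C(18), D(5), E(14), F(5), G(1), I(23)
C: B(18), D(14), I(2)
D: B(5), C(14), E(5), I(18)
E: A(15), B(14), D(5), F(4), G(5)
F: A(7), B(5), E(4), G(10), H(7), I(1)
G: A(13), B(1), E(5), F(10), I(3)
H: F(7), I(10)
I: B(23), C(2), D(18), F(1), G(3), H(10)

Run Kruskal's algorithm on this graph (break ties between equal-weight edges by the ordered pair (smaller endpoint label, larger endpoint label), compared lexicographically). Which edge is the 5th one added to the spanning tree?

E-F

Sort edges by weight, then run Kruskal:
B–G (1): add — endpoints in different components.
F–I (1): add — endpoints in different components.
C–I (2): add — endpoints in different components.
G–I (3): add — endpoints in different components.
E–F (4): add — endpoints in different components.
B–D (5): add — endpoints in different components.
B–F (5): skip — B and F already connected.
D–E (5): skip — D and E already connected.
E–G (5): skip — E and G already connected.
A–F (7): add — endpoints in different components.
F–H (7): add — endpoints in different components.
The 5th edge added is E–F.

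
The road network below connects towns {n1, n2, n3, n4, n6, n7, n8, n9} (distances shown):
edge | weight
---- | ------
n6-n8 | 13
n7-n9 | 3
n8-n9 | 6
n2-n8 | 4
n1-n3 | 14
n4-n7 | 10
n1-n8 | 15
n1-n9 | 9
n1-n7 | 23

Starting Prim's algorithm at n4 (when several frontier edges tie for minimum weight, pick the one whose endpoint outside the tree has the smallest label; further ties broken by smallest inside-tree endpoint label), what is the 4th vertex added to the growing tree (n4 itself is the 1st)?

Prim's algorithm from n4:
Step 1: frontier [n4-n7 10] → take n4-n7 (10); add n7.
Step 2: frontier [n7-n9 3, n1-n7 23] → take n7-n9 (3); add n9.
Step 3: frontier [n1-n7 23, n8-n9 6, n1-n9 9] → take n8-n9 (6); add n8.
Step 4: frontier [n1-n7 23, n2-n8 4, n6-n8 13, n1-n8 15, n1-n9 9] → take n2-n8 (4); add n2.
Step 5: frontier [n1-n7 23, n6-n8 13, n1-n8 15, n1-n9 9] → take n1-n9 (9); add n1.
Step 6: frontier [n1-n3 14, n6-n8 13] → take n6-n8 (13); add n6.
Step 7: frontier [n1-n3 14] → take n1-n3 (14); add n3.
Vertex order: n4, n7, n9, n8, n2, n1, n6, n3. The 4th vertex is n8.

n8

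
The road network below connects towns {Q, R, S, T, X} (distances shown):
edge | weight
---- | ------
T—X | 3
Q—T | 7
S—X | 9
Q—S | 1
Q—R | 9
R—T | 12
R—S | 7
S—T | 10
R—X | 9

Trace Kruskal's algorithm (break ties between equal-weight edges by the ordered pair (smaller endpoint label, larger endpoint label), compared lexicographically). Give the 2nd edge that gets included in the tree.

Sort edges by weight, then run Kruskal:
Q—S (1): add. Components now {Q,S} {T} {R} {X}
T—X (3): add. Components now {Q,S} {T,X} {R}
Q—T (7): add. Components now {Q,S,T,X} {R}
R—S (7): add. Components now {Q,R,S,T,X}
The 2nd edge added is T—X.

T-X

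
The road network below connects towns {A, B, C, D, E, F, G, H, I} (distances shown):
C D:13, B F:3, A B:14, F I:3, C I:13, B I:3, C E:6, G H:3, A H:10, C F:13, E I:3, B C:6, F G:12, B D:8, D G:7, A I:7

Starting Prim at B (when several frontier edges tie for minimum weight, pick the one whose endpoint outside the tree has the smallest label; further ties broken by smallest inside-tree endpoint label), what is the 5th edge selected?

A-I

Prim's algorithm from B:
Step 1: cheapest edge leaving the tree is B F (3); add F.
Step 2: cheapest edge leaving the tree is B I (3); add I.
Step 3: cheapest edge leaving the tree is E I (3); add E.
Step 4: cheapest edge leaving the tree is B C (6); add C.
Step 5: cheapest edge leaving the tree is A I (7); add A.
Step 6: cheapest edge leaving the tree is B D (8); add D.
Step 7: cheapest edge leaving the tree is D G (7); add G.
Step 8: cheapest edge leaving the tree is G H (3); add H.
The 5th edge added is A I.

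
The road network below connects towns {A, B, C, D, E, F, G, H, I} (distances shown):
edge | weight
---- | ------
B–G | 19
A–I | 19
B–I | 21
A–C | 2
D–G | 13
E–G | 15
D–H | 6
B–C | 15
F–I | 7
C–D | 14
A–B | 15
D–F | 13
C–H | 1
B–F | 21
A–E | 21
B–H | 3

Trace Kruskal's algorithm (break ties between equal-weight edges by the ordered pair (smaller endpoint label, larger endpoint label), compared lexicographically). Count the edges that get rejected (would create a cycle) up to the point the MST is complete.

Kruskal: consider edges lightest-first.
C–H (1): add — endpoints in different components.
A–C (2): add — endpoints in different components.
B–H (3): add — endpoints in different components.
D–H (6): add — endpoints in different components.
F–I (7): add — endpoints in different components.
D–F (13): add — endpoints in different components.
D–G (13): add — endpoints in different components.
C–D (14): skip — C and D already connected.
A–B (15): skip — A and B already connected.
B–C (15): skip — B and C already connected.
E–G (15): add — endpoints in different components.
Edges rejected before the tree was complete: 3.

3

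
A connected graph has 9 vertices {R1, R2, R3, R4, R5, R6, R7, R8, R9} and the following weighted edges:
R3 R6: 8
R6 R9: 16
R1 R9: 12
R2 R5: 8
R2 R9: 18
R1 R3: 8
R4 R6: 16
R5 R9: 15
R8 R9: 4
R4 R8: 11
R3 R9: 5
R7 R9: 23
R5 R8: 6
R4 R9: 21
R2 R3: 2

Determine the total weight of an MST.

67

Prim, starting at R2.
Step 1: cheapest edge leaving the tree is R2 R3 (2); add R3.
Step 2: cheapest edge leaving the tree is R3 R9 (5); add R9.
Step 3: cheapest edge leaving the tree is R8 R9 (4); add R8.
Step 4: cheapest edge leaving the tree is R5 R8 (6); add R5.
Step 5: cheapest edge leaving the tree is R1 R3 (8); add R1.
Step 6: cheapest edge leaving the tree is R3 R6 (8); add R6.
Step 7: cheapest edge leaving the tree is R4 R8 (11); add R4.
Step 8: cheapest edge leaving the tree is R7 R9 (23); add R7.
MST edges: R2 R3, R3 R9, R8 R9, R5 R8, R1 R3, R3 R6, R4 R8, R7 R9; total weight 2+5+4+6+8+8+11+23 = 67.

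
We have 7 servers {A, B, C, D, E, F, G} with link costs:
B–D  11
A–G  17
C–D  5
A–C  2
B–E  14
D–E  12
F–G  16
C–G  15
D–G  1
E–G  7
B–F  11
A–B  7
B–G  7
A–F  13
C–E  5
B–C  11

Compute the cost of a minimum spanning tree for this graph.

Kruskal's algorithm — process edges by increasing weight (ties by edge label):
D–G (1): add. Components now {A} {B} {C} {D,G} {E} {F}
A–C (2): add. Components now {A,C} {B} {D,G} {E} {F}
C–D (5): add. Components now {A,C,D,G} {B} {E} {F}
C–E (5): add. Components now {A,C,D,E,G} {B} {F}
A–B (7): add. Components now {A,B,C,D,E,G} {F}
B–G (7): skip — B and G already connected.
E–G (7): skip — E and G already connected.
B–C (11): skip — B and C already connected.
B–D (11): skip — B and D already connected.
B–F (11): add. Components now {A,B,C,D,E,F,G}
MST edges: D–G, A–C, C–D, C–E, A–B, B–F; total weight 1+2+5+5+7+11 = 31.

31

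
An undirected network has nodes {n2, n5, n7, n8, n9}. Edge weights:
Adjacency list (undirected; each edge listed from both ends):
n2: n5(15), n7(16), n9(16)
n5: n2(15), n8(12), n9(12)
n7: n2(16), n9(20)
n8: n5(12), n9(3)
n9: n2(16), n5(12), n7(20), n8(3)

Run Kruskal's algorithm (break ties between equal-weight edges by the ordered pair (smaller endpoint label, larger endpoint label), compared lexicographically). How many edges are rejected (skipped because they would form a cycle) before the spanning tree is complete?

1

Sort edges by weight, then run Kruskal:
n8—n9 (3): add. Components now {n5} {n8,n9} {n7} {n2}
n5—n8 (12): add. Components now {n5,n8,n9} {n7} {n2}
n5—n9 (12): skip — n5 and n9 already connected.
n2—n5 (15): add. Components now {n2,n5,n8,n9} {n7}
n2—n7 (16): add. Components now {n2,n5,n7,n8,n9}
Edges rejected before the tree was complete: 1.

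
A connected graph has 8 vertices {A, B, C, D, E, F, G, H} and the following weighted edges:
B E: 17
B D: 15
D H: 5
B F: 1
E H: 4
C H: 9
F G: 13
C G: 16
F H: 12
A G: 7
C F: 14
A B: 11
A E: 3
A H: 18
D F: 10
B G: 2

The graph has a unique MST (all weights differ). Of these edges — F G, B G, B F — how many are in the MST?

2

Kruskal's algorithm — process edges by increasing weight (ties by edge label):
B F (1): add — endpoints in different components.
B G (2): add — endpoints in different components.
A E (3): add — endpoints in different components.
E H (4): add — endpoints in different components.
D H (5): add — endpoints in different components.
A G (7): add — endpoints in different components.
C H (9): add — endpoints in different components.
MST edge set: {B F, B G, A E, E H, D H, A G, C H}.
Of the listed edges, {B G, B F} are in the MST → 2.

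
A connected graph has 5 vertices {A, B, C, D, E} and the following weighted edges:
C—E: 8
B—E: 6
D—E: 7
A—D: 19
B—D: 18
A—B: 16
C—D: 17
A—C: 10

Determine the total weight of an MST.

Grow the tree from C using Prim:
Step 1: frontier [C—E 8, A—C 10, C—D 17] → take C—E (8); add E.
Step 2: frontier [A—C 10, C—D 17, B—E 6, D—E 7] → take B—E (6); add B.
Step 3: frontier [A—B 16, B—D 18, A—C 10, C—D 17, D—E 7] → take D—E (7); add D.
Step 4: frontier [A—B 16, A—C 10, A—D 19] → take A—C (10); add A.
MST edges: C—E, B—E, D—E, A—C; total weight 8+6+7+10 = 31.

31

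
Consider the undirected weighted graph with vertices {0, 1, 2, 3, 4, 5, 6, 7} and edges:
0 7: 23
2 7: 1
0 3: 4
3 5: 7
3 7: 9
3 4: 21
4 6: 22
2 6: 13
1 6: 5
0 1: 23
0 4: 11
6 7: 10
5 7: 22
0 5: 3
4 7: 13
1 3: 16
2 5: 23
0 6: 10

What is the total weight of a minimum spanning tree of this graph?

Grow the tree from 0 using Prim:
Step 1: cheapest edge leaving the tree is 0 5 (3); add 5.
Step 2: cheapest edge leaving the tree is 0 3 (4); add 3.
Step 3: cheapest edge leaving the tree is 3 7 (9); add 7.
Step 4: cheapest edge leaving the tree is 2 7 (1); add 2.
Step 5: cheapest edge leaving the tree is 0 6 (10); add 6.
Step 6: cheapest edge leaving the tree is 1 6 (5); add 1.
Step 7: cheapest edge leaving the tree is 0 4 (11); add 4.
MST edges: 0 5, 0 3, 3 7, 2 7, 0 6, 1 6, 0 4; total weight 3+4+9+1+10+5+11 = 43.

43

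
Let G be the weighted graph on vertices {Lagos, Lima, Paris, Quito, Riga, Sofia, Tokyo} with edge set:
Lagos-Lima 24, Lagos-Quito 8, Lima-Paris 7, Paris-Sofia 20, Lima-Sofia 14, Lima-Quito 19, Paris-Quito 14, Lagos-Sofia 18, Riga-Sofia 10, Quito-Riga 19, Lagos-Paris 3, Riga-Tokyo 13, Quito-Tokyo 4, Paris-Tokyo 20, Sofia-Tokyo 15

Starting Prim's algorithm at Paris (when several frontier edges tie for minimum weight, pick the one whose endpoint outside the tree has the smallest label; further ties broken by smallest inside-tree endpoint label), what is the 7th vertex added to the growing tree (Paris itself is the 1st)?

Prim's algorithm from Paris:
Step 1: cheapest edge leaving the tree is Lagos-Paris (3); add Lagos.
Step 2: cheapest edge leaving the tree is Lima-Paris (7); add Lima.
Step 3: cheapest edge leaving the tree is Lagos-Quito (8); add Quito.
Step 4: cheapest edge leaving the tree is Quito-Tokyo (4); add Tokyo.
Step 5: cheapest edge leaving the tree is Riga-Tokyo (13); add Riga.
Step 6: cheapest edge leaving the tree is Riga-Sofia (10); add Sofia.
Vertex order: Paris, Lagos, Lima, Quito, Tokyo, Riga, Sofia. The 7th vertex is Sofia.

Sofia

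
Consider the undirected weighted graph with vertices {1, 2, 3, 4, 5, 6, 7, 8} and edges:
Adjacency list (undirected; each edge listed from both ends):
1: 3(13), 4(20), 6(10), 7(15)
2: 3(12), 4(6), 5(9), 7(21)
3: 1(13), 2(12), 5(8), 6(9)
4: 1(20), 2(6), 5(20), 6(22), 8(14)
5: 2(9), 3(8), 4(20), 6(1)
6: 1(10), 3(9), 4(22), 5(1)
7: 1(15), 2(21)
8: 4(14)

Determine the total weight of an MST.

63

Sort edges by weight, then run Kruskal:
5-6 (1): add — endpoints in different components.
2-4 (6): add — endpoints in different components.
3-5 (8): add — endpoints in different components.
2-5 (9): add — endpoints in different components.
3-6 (9): skip — 3 and 6 already connected.
1-6 (10): add — endpoints in different components.
2-3 (12): skip — 2 and 3 already connected.
1-3 (13): skip — 1 and 3 already connected.
4-8 (14): add — endpoints in different components.
1-7 (15): add — endpoints in different components.
MST edges: 5-6, 2-4, 3-5, 2-5, 1-6, 4-8, 1-7; total weight 1+6+8+9+10+14+15 = 63.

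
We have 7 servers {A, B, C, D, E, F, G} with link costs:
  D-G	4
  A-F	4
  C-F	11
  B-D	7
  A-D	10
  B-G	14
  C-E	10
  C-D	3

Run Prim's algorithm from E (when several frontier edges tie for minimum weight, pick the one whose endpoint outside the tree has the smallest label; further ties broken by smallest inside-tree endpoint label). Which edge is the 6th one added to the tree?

Grow the tree from E using Prim:
Step 1: frontier [C-E 10] → take C-E (10); add C.
Step 2: frontier [C-D 3, C-F 11] → take C-D (3); add D.
Step 3: frontier [C-F 11, D-G 4, B-D 7, A-D 10] → take D-G (4); add G.
Step 4: frontier [C-F 11, B-D 7, A-D 10, B-G 14] → take B-D (7); add B.
Step 5: frontier [C-F 11, A-D 10] → take A-D (10); add A.
Step 6: frontier [A-F 4, C-F 11] → take A-F (4); add F.
The 6th edge added is A-F.

A-F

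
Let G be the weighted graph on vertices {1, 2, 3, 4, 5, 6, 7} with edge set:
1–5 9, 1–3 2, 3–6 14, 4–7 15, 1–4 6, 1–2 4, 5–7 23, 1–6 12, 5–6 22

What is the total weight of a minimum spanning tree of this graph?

48

Sort edges by weight, then run Kruskal:
1–3 (2): add. Components now {1,3} {2} {4} {5} {6} {7}
1–2 (4): add. Components now {1,2,3} {4} {5} {6} {7}
1–4 (6): add. Components now {1,2,3,4} {5} {6} {7}
1–5 (9): add. Components now {1,2,3,4,5} {6} {7}
1–6 (12): add. Components now {1,2,3,4,5,6} {7}
3–6 (14): skip — 3 and 6 already connected.
4–7 (15): add. Components now {1,2,3,4,5,6,7}
MST edges: 1–3, 1–2, 1–4, 1–5, 1–6, 4–7; total weight 2+4+6+9+12+15 = 48.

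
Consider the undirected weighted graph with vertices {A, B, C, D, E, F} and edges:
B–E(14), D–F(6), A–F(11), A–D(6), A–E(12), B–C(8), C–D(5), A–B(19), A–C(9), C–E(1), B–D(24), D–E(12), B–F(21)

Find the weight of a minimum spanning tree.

Prim, starting at A.
Step 1: cheapest edge leaving the tree is A–D (6); add D.
Step 2: cheapest edge leaving the tree is C–D (5); add C.
Step 3: cheapest edge leaving the tree is C–E (1); add E.
Step 4: cheapest edge leaving the tree is D–F (6); add F.
Step 5: cheapest edge leaving the tree is B–C (8); add B.
MST edges: A–D, C–D, C–E, D–F, B–C; total weight 6+5+1+6+8 = 26.

26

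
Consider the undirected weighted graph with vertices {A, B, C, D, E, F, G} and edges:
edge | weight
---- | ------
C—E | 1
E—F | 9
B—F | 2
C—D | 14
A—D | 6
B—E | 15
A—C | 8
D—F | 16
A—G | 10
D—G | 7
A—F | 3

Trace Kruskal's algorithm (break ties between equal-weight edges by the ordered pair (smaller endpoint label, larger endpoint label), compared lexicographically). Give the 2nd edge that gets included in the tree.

B-F

Sort edges by weight, then run Kruskal:
C—E (1): add. Components now {A} {B} {C,E} {D} {F} {G}
B—F (2): add. Components now {A} {B,F} {C,E} {D} {G}
A—F (3): add. Components now {A,B,F} {C,E} {D} {G}
A—D (6): add. Components now {A,B,D,F} {C,E} {G}
D—G (7): add. Components now {A,B,D,F,G} {C,E}
A—C (8): add. Components now {A,B,C,D,E,F,G}
The 2nd edge added is B—F.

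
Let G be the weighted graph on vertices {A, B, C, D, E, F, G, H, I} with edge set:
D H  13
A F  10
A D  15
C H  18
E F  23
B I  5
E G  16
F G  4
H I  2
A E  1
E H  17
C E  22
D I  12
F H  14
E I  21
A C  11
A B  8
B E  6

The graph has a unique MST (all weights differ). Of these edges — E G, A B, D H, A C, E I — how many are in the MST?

Sort edges by weight, then run Kruskal:
A E (1): add — endpoints in different components.
H I (2): add — endpoints in different components.
F G (4): add — endpoints in different components.
B I (5): add — endpoints in different components.
B E (6): add — endpoints in different components.
A B (8): skip — A and B already connected.
A F (10): add — endpoints in different components.
A C (11): add — endpoints in different components.
D I (12): add — endpoints in different components.
MST edge set: {A E, H I, F G, B I, B E, A F, A C, D I}.
Of the listed edges, {A C} are in the MST → 1.

1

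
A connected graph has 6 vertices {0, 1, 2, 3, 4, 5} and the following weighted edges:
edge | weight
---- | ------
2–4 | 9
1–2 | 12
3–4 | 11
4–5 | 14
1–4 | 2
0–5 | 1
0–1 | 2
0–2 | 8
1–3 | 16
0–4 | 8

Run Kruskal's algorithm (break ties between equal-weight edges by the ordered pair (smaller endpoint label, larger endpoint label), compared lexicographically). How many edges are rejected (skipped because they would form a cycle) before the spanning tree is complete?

2

Sort edges by weight, then run Kruskal:
0–5 (1): add. Components now {0,5} {1} {2} {3} {4}
0–1 (2): add. Components now {0,1,5} {2} {3} {4}
1–4 (2): add. Components now {0,1,4,5} {2} {3}
0–2 (8): add. Components now {0,1,2,4,5} {3}
0–4 (8): skip — 0 and 4 already connected.
2–4 (9): skip — 2 and 4 already connected.
3–4 (11): add. Components now {0,1,2,3,4,5}
Edges rejected before the tree was complete: 2.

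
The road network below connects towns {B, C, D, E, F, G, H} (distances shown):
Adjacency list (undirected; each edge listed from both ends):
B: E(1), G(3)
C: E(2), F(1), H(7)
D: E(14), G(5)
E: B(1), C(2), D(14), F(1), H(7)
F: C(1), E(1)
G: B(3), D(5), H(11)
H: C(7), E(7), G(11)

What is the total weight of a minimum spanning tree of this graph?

18

Prim, starting at D.
Step 1: frontier [D–G 5, D–E 14] → take D–G (5); add G.
Step 2: frontier [D–E 14, B–G 3, G–H 11] → take B–G (3); add B.
Step 3: frontier [B–E 1, D–E 14, G–H 11] → take B–E (1); add E.
Step 4: frontier [E–F 1, C–E 2, E–H 7, G–H 11] → take E–F (1); add F.
Step 5: frontier [C–E 2, E–H 7, C–F 1, G–H 11] → take C–F (1); add C.
Step 6: frontier [C–H 7, E–H 7, G–H 11] → take C–H (7); add H.
MST edges: D–G, B–G, B–E, E–F, C–F, C–H; total weight 5+3+1+1+1+7 = 18.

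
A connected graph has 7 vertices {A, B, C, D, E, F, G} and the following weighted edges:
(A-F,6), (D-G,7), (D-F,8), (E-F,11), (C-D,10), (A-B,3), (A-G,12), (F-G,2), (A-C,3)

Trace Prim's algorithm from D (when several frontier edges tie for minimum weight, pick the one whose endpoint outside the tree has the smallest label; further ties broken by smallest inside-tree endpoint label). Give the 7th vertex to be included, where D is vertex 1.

E

Prim, starting at D.
Step 1: frontier [D-G 7, D-F 8, C-D 10] → take D-G (7); add G.
Step 2: frontier [D-F 8, C-D 10, F-G 2, A-G 12] → take F-G (2); add F.
Step 3: frontier [C-D 10, A-F 6, E-F 11, A-G 12] → take A-F (6); add A.
Step 4: frontier [A-B 3, A-C 3, C-D 10, E-F 11] → take A-B (3); add B.
Step 5: frontier [A-C 3, C-D 10, E-F 11] → take A-C (3); add C.
Step 6: frontier [E-F 11] → take E-F (11); add E.
Vertex order: D, G, F, A, B, C, E. The 7th vertex is E.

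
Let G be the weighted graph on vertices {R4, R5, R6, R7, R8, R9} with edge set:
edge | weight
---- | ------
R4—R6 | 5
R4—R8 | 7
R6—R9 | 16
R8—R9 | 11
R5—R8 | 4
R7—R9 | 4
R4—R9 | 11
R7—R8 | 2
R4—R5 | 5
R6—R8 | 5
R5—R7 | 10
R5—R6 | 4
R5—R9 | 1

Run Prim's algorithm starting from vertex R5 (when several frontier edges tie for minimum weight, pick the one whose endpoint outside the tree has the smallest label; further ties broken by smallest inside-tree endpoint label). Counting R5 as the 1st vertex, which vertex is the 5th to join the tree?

R8

Grow the tree from R5 using Prim:
Step 1: frontier [R5—R9 1, R5—R6 4, R5—R8 4, R4—R5 5, R5—R7 10] → take R5—R9 (1); add R9.
Step 2: frontier [R5—R6 4, R5—R8 4, R4—R5 5, R5—R7 10, R7—R9 4, R4—R9 11, R8—R9 11, R6—R9 16] → take R5—R6 (4); add R6.
Step 3: frontier [R5—R8 4, R4—R5 5, R5—R7 10, R4—R6 5, R6—R8 5, R7—R9 4, R4—R9 11, R8—R9 11] → take R7—R9 (4); add R7.
Step 4: frontier [R5—R8 4, R4—R5 5, R4—R6 5, R6—R8 5, R7—R8 2, R4—R9 11, R8—R9 11] → take R7—R8 (2); add R8.
Step 5: frontier [R4—R5 5, R4—R6 5, R4—R8 7, R4—R9 11] → take R4—R5 (5); add R4.
Vertex order: R5, R9, R6, R7, R8, R4. The 5th vertex is R8.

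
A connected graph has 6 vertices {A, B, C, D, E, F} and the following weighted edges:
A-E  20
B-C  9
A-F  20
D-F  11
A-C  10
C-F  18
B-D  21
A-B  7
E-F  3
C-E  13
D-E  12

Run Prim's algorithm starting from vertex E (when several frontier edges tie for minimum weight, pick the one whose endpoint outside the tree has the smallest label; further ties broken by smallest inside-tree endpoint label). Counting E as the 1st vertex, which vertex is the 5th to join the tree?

Prim's algorithm from E:
Step 1: frontier [E-F 3, D-E 12, C-E 13, A-E 20] → take E-F (3); add F.
Step 2: frontier [D-E 12, C-E 13, A-E 20, D-F 11, C-F 18, A-F 20] → take D-F (11); add D.
Step 3: frontier [B-D 21, C-E 13, A-E 20, C-F 18, A-F 20] → take C-E (13); add C.
Step 4: frontier [B-C 9, A-C 10, B-D 21, A-E 20, A-F 20] → take B-C (9); add B.
Step 5: frontier [A-B 7, A-C 10, A-E 20, A-F 20] → take A-B (7); add A.
Vertex order: E, F, D, C, B, A. The 5th vertex is B.

B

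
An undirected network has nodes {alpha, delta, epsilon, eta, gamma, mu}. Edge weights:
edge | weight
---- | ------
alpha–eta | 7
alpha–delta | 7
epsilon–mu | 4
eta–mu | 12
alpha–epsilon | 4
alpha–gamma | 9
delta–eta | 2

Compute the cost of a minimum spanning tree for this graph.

Kruskal: consider edges lightest-first.
delta–eta (2): add — endpoints in different components.
alpha–epsilon (4): add — endpoints in different components.
epsilon–mu (4): add — endpoints in different components.
alpha–delta (7): add — endpoints in different components.
alpha–eta (7): skip — alpha and eta already connected.
alpha–gamma (9): add — endpoints in different components.
MST edges: delta–eta, alpha–epsilon, epsilon–mu, alpha–delta, alpha–gamma; total weight 2+4+4+7+9 = 26.

26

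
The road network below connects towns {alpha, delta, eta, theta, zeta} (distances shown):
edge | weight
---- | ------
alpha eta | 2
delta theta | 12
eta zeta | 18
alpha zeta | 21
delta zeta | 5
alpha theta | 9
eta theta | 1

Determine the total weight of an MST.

20

Prim, starting at zeta.
Step 1: frontier [delta zeta 5, eta zeta 18, alpha zeta 21] → take delta zeta (5); add delta.
Step 2: frontier [delta theta 12, eta zeta 18, alpha zeta 21] → take delta theta (12); add theta.
Step 3: frontier [eta theta 1, alpha theta 9, eta zeta 18, alpha zeta 21] → take eta theta (1); add eta.
Step 4: frontier [alpha eta 2, alpha theta 9, alpha zeta 21] → take alpha eta (2); add alpha.
MST edges: delta zeta, delta theta, eta theta, alpha eta; total weight 5+12+1+2 = 20.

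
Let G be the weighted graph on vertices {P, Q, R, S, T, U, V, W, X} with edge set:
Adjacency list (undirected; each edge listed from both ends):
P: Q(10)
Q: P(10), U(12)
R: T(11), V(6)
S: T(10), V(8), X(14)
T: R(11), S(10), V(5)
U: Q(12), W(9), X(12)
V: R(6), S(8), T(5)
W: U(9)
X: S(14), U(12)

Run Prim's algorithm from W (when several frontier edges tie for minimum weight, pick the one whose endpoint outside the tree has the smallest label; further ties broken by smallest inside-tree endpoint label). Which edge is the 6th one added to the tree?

Prim, starting at W.
Step 1: cheapest edge leaving the tree is U–W (9); add U.
Step 2: cheapest edge leaving the tree is Q–U (12); add Q.
Step 3: cheapest edge leaving the tree is P–Q (10); add P.
Step 4: cheapest edge leaving the tree is U–X (12); add X.
Step 5: cheapest edge leaving the tree is S–X (14); add S.
Step 6: cheapest edge leaving the tree is S–V (8); add V.
Step 7: cheapest edge leaving the tree is T–V (5); add T.
Step 8: cheapest edge leaving the tree is R–V (6); add R.
The 6th edge added is S–V.

S-V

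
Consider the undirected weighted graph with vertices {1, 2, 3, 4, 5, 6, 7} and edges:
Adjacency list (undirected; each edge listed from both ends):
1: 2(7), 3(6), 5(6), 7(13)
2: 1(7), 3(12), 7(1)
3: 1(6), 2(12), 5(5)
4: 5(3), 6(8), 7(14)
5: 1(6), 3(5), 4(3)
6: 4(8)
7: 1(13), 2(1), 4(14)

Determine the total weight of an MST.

Prim, starting at 5.
Step 1: frontier [4-5 3, 3-5 5, 1-5 6] → take 4-5 (3); add 4.
Step 2: frontier [4-6 8, 4-7 14, 3-5 5, 1-5 6] → take 3-5 (5); add 3.
Step 3: frontier [1-3 6, 2-3 12, 4-6 8, 4-7 14, 1-5 6] → take 1-3 (6); add 1.
Step 4: frontier [1-2 7, 1-7 13, 2-3 12, 4-6 8, 4-7 14] → take 1-2 (7); add 2.
Step 5: frontier [1-7 13, 2-7 1, 4-6 8, 4-7 14] → take 2-7 (1); add 7.
Step 6: frontier [4-6 8] → take 4-6 (8); add 6.
MST edges: 4-5, 3-5, 1-3, 1-2, 2-7, 4-6; total weight 3+5+6+7+1+8 = 30.

30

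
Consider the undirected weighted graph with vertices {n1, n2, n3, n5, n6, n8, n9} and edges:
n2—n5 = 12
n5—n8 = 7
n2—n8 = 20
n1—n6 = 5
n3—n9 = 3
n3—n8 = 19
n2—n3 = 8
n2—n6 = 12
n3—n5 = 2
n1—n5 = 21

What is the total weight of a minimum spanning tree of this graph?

37

Grow the tree from n1 using Prim:
Step 1: frontier [n1—n6 5, n1—n5 21] → take n1—n6 (5); add n6.
Step 2: frontier [n1—n5 21, n2—n6 12] → take n2—n6 (12); add n2.
Step 3: frontier [n1—n5 21, n2—n3 8, n2—n5 12, n2—n8 20] → take n2—n3 (8); add n3.
Step 4: frontier [n1—n5 21, n2—n5 12, n2—n8 20, n3—n5 2, n3—n9 3, n3—n8 19] → take n3—n5 (2); add n5.
Step 5: frontier [n2—n8 20, n3—n9 3, n3—n8 19, n5—n8 7] → take n3—n9 (3); add n9.
Step 6: frontier [n2—n8 20, n3—n8 19, n5—n8 7] → take n5—n8 (7); add n8.
MST edges: n1—n6, n2—n6, n2—n3, n3—n5, n3—n9, n5—n8; total weight 5+12+8+2+3+7 = 37.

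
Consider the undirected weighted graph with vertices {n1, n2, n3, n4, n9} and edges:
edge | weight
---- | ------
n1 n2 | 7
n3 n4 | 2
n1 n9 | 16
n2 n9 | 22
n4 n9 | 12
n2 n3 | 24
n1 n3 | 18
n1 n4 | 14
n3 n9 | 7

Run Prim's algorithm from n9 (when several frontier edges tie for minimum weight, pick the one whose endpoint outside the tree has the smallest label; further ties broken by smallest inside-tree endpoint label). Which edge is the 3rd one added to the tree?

n1-n4

Prim's algorithm from n9:
Step 1: cheapest edge leaving the tree is n3 n9 (7); add n3.
Step 2: cheapest edge leaving the tree is n3 n4 (2); add n4.
Step 3: cheapest edge leaving the tree is n1 n4 (14); add n1.
Step 4: cheapest edge leaving the tree is n1 n2 (7); add n2.
The 3rd edge added is n1 n4.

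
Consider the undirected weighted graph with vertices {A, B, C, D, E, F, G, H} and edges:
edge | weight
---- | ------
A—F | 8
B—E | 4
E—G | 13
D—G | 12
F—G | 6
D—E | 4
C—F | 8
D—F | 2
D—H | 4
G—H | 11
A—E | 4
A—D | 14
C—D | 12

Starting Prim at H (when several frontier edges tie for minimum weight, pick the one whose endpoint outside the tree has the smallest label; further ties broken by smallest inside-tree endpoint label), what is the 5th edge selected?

B-E

Prim, starting at H.
Step 1: frontier [D—H 4, G—H 11] → take D—H (4); add D.
Step 2: frontier [D—F 2, D—E 4, C—D 12, D—G 12, A—D 14, G—H 11] → take D—F (2); add F.
Step 3: frontier [D—E 4, C—D 12, D—G 12, A—D 14, F—G 6, A—F 8, C—F 8, G—H 11] → take D—E (4); add E.
Step 4: frontier [C—D 12, D—G 12, A—D 14, A—E 4, B—E 4, E—G 13, F—G 6, A—F 8, C—F 8, G—H 11] → take A—E (4); add A.
Step 5: frontier [C—D 12, D—G 12, B—E 4, E—G 13, F—G 6, C—F 8, G—H 11] → take B—E (4); add B.
Step 6: frontier [C—D 12, D—G 12, E—G 13, F—G 6, C—F 8, G—H 11] → take F—G (6); add G.
Step 7: frontier [C—D 12, C—F 8] → take C—F (8); add C.
The 5th edge added is B—E.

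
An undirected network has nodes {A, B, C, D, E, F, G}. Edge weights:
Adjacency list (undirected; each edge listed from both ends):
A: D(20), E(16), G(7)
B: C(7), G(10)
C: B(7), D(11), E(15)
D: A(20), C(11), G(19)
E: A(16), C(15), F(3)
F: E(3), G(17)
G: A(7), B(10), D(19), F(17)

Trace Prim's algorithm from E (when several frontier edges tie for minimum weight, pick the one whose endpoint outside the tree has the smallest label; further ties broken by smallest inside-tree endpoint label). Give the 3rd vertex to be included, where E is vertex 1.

Prim's algorithm from E:
Step 1: frontier [E—F 3, C—E 15, A—E 16] → take E—F (3); add F.
Step 2: frontier [C—E 15, A—E 16, F—G 17] → take C—E (15); add C.
Step 3: frontier [B—C 7, C—D 11, A—E 16, F—G 17] → take B—C (7); add B.
Step 4: frontier [B—G 10, C—D 11, A—E 16, F—G 17] → take B—G (10); add G.
Step 5: frontier [C—D 11, A—E 16, A—G 7, D—G 19] → take A—G (7); add A.
Step 6: frontier [A—D 20, C—D 11, D—G 19] → take C—D (11); add D.
Vertex order: E, F, C, B, G, A, D. The 3rd vertex is C.

C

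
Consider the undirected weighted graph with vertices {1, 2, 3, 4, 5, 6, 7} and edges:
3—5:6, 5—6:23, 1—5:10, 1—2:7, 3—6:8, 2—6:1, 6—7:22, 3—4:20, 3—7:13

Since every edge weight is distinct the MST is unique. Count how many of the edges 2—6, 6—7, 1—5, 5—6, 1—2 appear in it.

2

Kruskal's algorithm — process edges by increasing weight (ties by edge label):
2—6 (1): add. Components now {1} {2,6} {3} {4} {5} {7}
3—5 (6): add. Components now {1} {2,6} {3,5} {4} {7}
1—2 (7): add. Components now {1,2,6} {3,5} {4} {7}
3—6 (8): add. Components now {1,2,3,5,6} {4} {7}
1—5 (10): skip — 1 and 5 already connected.
3—7 (13): add. Components now {1,2,3,5,6,7} {4}
3—4 (20): add. Components now {1,2,3,4,5,6,7}
MST edge set: {2—6, 3—5, 1—2, 3—6, 3—7, 3—4}.
Of the listed edges, {2—6, 1—2} are in the MST → 2.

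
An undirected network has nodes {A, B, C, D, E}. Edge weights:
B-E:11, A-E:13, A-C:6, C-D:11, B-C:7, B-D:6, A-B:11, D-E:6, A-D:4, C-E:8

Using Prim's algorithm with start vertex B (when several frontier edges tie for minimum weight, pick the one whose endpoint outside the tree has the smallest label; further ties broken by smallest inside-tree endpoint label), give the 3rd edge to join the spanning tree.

Grow the tree from B using Prim:
Step 1: cheapest edge leaving the tree is B-D (6); add D.
Step 2: cheapest edge leaving the tree is A-D (4); add A.
Step 3: cheapest edge leaving the tree is A-C (6); add C.
Step 4: cheapest edge leaving the tree is D-E (6); add E.
The 3rd edge added is A-C.

A-C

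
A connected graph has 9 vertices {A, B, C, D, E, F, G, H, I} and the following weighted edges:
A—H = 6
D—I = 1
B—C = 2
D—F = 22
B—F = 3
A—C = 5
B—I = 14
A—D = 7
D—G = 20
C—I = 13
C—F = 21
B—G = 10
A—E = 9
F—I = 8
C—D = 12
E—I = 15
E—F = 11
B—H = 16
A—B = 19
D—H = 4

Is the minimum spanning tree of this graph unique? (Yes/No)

Sort edges by weight, then run Kruskal:
D—I (1): add — endpoints in different components.
B—C (2): add — endpoints in different components.
B—F (3): add — endpoints in different components.
D—H (4): add — endpoints in different components.
A—C (5): add — endpoints in different components.
A—H (6): add — endpoints in different components.
A—D (7): skip — A and D already connected.
F—I (8): skip — F and I already connected.
A—E (9): add — endpoints in different components.
B—G (10): add — endpoints in different components.
Every non-tree edge has weight strictly greater than the heaviest edge on the tree path between its endpoints, so the MST is unique.

Yes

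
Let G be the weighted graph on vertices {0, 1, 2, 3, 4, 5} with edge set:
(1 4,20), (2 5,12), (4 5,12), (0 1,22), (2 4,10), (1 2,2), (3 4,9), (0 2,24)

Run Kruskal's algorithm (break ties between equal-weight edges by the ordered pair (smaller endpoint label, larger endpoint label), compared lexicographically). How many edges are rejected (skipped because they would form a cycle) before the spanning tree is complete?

Kruskal's algorithm — process edges by increasing weight (ties by edge label):
1 2 (2): add — endpoints in different components.
3 4 (9): add — endpoints in different components.
2 4 (10): add — endpoints in different components.
2 5 (12): add — endpoints in different components.
4 5 (12): skip — 4 and 5 already connected.
1 4 (20): skip — 1 and 4 already connected.
0 1 (22): add — endpoints in different components.
Edges rejected before the tree was complete: 2.

2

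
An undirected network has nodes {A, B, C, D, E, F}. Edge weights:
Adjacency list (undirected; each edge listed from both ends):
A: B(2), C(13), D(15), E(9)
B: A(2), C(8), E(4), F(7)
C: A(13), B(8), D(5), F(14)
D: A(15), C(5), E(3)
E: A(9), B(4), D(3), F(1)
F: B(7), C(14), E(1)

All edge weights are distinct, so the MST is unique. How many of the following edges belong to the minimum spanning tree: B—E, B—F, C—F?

Kruskal: consider edges lightest-first.
E—F (1): add — endpoints in different components.
A—B (2): add — endpoints in different components.
D—E (3): add — endpoints in different components.
B—E (4): add — endpoints in different components.
C—D (5): add — endpoints in different components.
MST edge set: {E—F, A—B, D—E, B—E, C—D}.
Of the listed edges, {B—E} are in the MST → 1.

1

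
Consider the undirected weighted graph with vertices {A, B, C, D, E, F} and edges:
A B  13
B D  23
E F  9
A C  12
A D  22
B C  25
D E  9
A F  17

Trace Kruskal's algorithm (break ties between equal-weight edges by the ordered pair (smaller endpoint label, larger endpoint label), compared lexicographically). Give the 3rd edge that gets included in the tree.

Kruskal's algorithm — process edges by increasing weight (ties by edge label):
D E (9): add — endpoints in different components.
E F (9): add — endpoints in different components.
A C (12): add — endpoints in different components.
A B (13): add — endpoints in different components.
A F (17): add — endpoints in different components.
The 3rd edge added is A C.

A-C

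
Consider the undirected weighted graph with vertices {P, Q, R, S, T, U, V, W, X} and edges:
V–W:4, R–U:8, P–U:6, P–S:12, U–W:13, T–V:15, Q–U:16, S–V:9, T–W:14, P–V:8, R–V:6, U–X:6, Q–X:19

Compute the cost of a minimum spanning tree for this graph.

69

Kruskal's algorithm — process edges by increasing weight (ties by edge label):
V–W (4): add — endpoints in different components.
P–U (6): add — endpoints in different components.
R–V (6): add — endpoints in different components.
U–X (6): add — endpoints in different components.
P–V (8): add — endpoints in different components.
R–U (8): skip — U and R already connected.
S–V (9): add — endpoints in different components.
P–S (12): skip — S and P already connected.
U–W (13): skip — W and U already connected.
T–W (14): add — endpoints in different components.
T–V (15): skip — T and V already connected.
Q–U (16): add — endpoints in different components.
MST edges: V–W, P–U, R–V, U–X, P–V, S–V, T–W, Q–U; total weight 4+6+6+6+8+9+14+16 = 69.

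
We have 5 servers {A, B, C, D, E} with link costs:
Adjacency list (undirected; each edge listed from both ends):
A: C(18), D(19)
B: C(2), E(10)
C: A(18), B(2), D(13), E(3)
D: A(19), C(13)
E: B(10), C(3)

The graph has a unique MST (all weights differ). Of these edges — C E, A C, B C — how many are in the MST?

3

Sort edges by weight, then run Kruskal:
B C (2): add. Components now {A} {B,C} {D} {E}
C E (3): add. Components now {A} {B,C,E} {D}
B E (10): skip — B and E already connected.
C D (13): add. Components now {A} {B,C,D,E}
A C (18): add. Components now {A,B,C,D,E}
MST edge set: {B C, C E, C D, A C}.
Of the listed edges, {C E, A C, B C} are in the MST → 3.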